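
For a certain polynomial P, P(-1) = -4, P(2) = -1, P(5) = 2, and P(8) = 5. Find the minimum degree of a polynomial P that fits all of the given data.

Forward differences of the values at s = -1, 2, 5, 8:
  P  : -4  -1  2  5
  Δ  : 3  3  3
  Δ^2: 0  0
  Δ^3: 0
The first differences are constant (3) and nonzero, while all higher differences vanish, so the minimal degree is 1.

1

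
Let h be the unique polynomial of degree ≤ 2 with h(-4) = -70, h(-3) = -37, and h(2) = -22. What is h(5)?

Using the Lagrange interpolation formula with nodes -4, -3, 2:
  L_0(n) = (n + 3)(n - 2) / 6
  L_1(n) = (n + 4)(n - 2) / -5
  L_2(n) = (n + 4)(n + 3) / 30
Then h(n) = -70·L_0(n) - 37·L_1(n) - 22·L_2(n).
Expanding and collecting terms gives h(n) = -5n² - 2n + 2.
Evaluating at n = 5: h(5) = -133.

-133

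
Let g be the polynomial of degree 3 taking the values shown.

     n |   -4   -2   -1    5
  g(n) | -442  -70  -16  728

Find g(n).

Write g(n) = an^3 + bn^2 + cn + d. Substituting each data point gives a linear system:
  -64a + 16b - 4c + d = -442
  -8a + 4b - 2c + d = -70
  -a + b - c + d = -16
  125a + 25b + 5c + d = 728
Solving the system yields a = 6, b = -2, c = 6, d = -2.
So g(n) = 6n^3 - 2n^2 + 6n - 2.
Check: g(-2) = -70. ✓

g(n) = 6n^3 - 2n^2 + 6n - 2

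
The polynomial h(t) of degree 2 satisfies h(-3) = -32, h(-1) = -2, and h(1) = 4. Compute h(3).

Using the Lagrange interpolation formula with nodes -3, -1, 1:
  L_0(t) = (t + 1)(t - 1) / 8
  L_1(t) = (t + 3)(t - 1) / -4
  L_2(t) = (t + 3)(t + 1) / 8
Then h(t) = -32·L_0(t) - 2·L_1(t) + 4·L_2(t).
Expanding and collecting terms gives h(t) = -3t^2 + 3t + 4.
Evaluating at t = 3: h(3) = -14.

-14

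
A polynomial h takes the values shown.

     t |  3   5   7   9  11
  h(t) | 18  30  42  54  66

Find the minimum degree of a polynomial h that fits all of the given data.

1

Forward differences of the values at t = 3, 5, 7, 9, 11:
  h  : 18  30  42  54  66
  Δ  : 12  12  12  12
  Δ^2: 0  0  0
  Δ^3: 0  0
  Δ^4: 0
The first differences are constant (12) and nonzero, while all higher differences vanish, so the minimal degree is 1.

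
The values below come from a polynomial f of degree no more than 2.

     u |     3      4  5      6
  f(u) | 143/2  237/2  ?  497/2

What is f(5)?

On equispaced nodes a degree-2 polynomial has vanishing third forward difference, so
  - f(3) + 3·f(4) - 3·f(5) + f(6) = 0.
Substituting the known values and solving for f(5):
  -3·f(5) = -1065/2
  f(5) = 355/2.

355/2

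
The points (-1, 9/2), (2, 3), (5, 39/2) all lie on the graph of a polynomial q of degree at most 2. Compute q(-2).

Forward differences of the values at u = -1, 2, 5:
  q  : 9/2  3  39/2
  Δ  : -3/2  33/2
  Δ^2: 18
The second differences are constant, confirming degree 2.
Interpolating (Newton forward form) and evaluating at u = -2 gives q(-2) = 9.

9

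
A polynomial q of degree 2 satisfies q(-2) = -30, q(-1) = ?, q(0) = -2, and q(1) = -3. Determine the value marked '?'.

The 3 known points determine the degree-2 polynomial uniquely.
Write q(n) = an^2 + bn + c. Substituting each data point gives a linear system:
  4a - 2b + c = -30
  c = -2
  a + b + c = -3
Solving the system yields a = -5, b = 4, c = -2.
So q(n) = -5n^2 + 4n - 2.
Then q(-1) = -11.

-11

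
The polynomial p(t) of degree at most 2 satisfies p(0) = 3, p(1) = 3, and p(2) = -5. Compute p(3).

-21

Write p(t) = at^2 + bt + c. Substituting each data point gives a linear system:
  c = 3
  a + b + c = 3
  4a + 2b + c = -5
Solving the system yields a = -4, b = 4, c = 3.
So p(t) = -4t^2 + 4t + 3.
Then p(3) = -21.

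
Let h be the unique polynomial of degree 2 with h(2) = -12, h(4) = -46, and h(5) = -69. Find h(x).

h(x) = -2x^2 - 5x + 6

Using the Lagrange interpolation formula with nodes 2, 4, 5:
  L_0(x) = (x - 4)(x - 5) / 6
  L_1(x) = (x - 2)(x - 5) / -2
  L_2(x) = (x - 2)(x - 4) / 3
Then h(x) = -12·L_0(x) - 46·L_1(x) - 69·L_2(x).
Expanding and collecting terms gives h(x) = -2x^2 - 5x + 6.
Check: h(2) = -12. ✓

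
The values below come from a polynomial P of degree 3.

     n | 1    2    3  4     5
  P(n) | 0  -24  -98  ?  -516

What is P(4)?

-252

The 4 known points determine the degree-3 polynomial uniquely.
Write P(n) = an^3 + bn^2 + cn + d. Substituting each data point gives a linear system:
  a + b + c + d = 0
  8a + 4b + 2c + d = -24
  27a + 9b + 3c + d = -98
  125a + 25b + 5c + d = -516
Solving the system yields a = -5, b = 5, c = -4, d = 4.
So P(n) = -5n^3 + 5n^2 - 4n + 4.
Then P(4) = -252.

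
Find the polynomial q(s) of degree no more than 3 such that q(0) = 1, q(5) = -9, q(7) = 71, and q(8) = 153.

q(s) = s^3 - 6s^2 + 3s + 1

Using the Lagrange interpolation formula with nodes 0, 5, 7, 8:
  L_0(s) = (s - 5)(s - 7)(s - 8) / -280
  L_1(s) = s(s - 7)(s - 8) / 30
  L_2(s) = s(s - 5)(s - 8) / -14
  L_3(s) = s(s - 5)(s - 7) / 24
Then q(s) = 1·L_0(s) - 9·L_1(s) + 71·L_2(s) + 153·L_3(s).
Expanding and collecting terms gives q(s) = s^3 - 6s^2 + 3s + 1.
Check: q(8) = 153. ✓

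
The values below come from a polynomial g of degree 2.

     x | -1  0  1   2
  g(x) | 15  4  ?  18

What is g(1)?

On equispaced nodes a degree-2 polynomial has vanishing third forward difference, so
  - g(-1) + 3·g(0) - 3·g(1) + g(2) = 0.
Substituting the known values and solving for g(1):
  -3·g(1) = -15
  g(1) = 5.

5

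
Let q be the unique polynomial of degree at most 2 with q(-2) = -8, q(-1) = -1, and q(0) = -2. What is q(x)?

q(x) = -4x^2 - 5x - 2

Write q(x) = ax^2 + bx + c. Substituting each data point gives a linear system:
  4a - 2b + c = -8
  a - b + c = -1
  c = -2
Solving the system yields a = -4, b = -5, c = -2.
So q(x) = -4x² - 5x - 2.
Check: q(0) = -2. ✓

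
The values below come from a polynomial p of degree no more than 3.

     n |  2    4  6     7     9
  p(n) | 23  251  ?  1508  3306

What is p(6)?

927

The 4 known points determine the degree-3 polynomial uniquely.
Write p(n) = an^3 + bn^2 + cn + d. Substituting each data point gives a linear system:
  8a + 4b + 2c + d = 23
  64a + 16b + 4c + d = 251
  343a + 49b + 7c + d = 1508
  729a + 81b + 9c + d = 3306
Solving the system yields a = 5, b = -4, c = -2, d = 3.
So p(n) = 5n^3 - 4n^2 - 2n + 3.
Then p(6) = 927.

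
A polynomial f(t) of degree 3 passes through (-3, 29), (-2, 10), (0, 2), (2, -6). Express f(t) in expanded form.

f(t) = -t^3 + 2

Using the Lagrange interpolation formula with nodes -3, -2, 0, 2:
  L_0(t) = (t + 2)t(t - 2) / -15
  L_1(t) = (t + 3)t(t - 2) / 8
  L_2(t) = (t + 3)(t + 2)(t - 2) / -12
  L_3(t) = (t + 3)(t + 2)t / 40
Then f(t) = 29·L_0(t) + 10·L_1(t) + 2·L_2(t) - 6·L_3(t).
Expanding and collecting terms gives f(t) = -t^3 + 2.
Check: f(-3) = 29. ✓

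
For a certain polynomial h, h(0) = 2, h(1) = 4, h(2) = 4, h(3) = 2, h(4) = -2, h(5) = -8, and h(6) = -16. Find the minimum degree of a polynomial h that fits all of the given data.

2

Forward differences of the values at u = 0, 1, 2, 3, 4, 5, 6:
  h  : 2  4  4  2  -2  -8  -16
  Δ  : 2  0  -2  -4  -6  -8
  Δ^2: -2  -2  -2  -2  -2
  Δ^3: 0  0  0  0
  Δ^4: 0  0  0
  Δ^5: 0  0
  Δ^6: 0
The second differences are constant (-2) and nonzero, while all higher differences vanish, so the minimal degree is 2.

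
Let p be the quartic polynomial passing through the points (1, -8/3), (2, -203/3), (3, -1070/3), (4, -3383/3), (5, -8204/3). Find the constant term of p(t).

1/3

Write p(t) = at^4 + bt^3 + ct^2 + dt + e. Substituting each data point gives a linear system:
  a + b + c + d + e = -8/3
  16a + 8b + 4c + 2d + e = -203/3
  81a + 27b + 9c + 3d + e = -1070/3
  256a + 64b + 16c + 4d + e = -3383/3
  625a + 125b + 25c + 5d + e = -8204/3
Solving the system yields a = -4, b = -3, c = 6, d = -2, e = 1/3.
So p(t) = -4t^4 - 3t^3 + 6t^2 - 2t + 1/3.
The constant term is 1/3.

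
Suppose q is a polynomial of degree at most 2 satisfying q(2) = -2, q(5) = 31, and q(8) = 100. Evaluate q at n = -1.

1

Using the Lagrange interpolation formula with nodes 2, 5, 8:
  L_0(n) = (n - 5)(n - 8) / 18
  L_1(n) = (n - 2)(n - 8) / -9
  L_2(n) = (n - 2)(n - 5) / 18
Then q(n) = -2·L_0(n) + 31·L_1(n) + 100·L_2(n).
Expanding and collecting terms gives q(n) = 2n^2 - 3n - 4.
Evaluating at n = -1: q(-1) = 1.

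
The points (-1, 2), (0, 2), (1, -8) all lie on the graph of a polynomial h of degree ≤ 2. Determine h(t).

h(t) = -5t^2 - 5t + 2

Using the Lagrange interpolation formula with nodes -1, 0, 1:
  L_0(t) = t(t - 1) / 2
  L_1(t) = (t + 1)(t - 1) / -1
  L_2(t) = (t + 1)t / 2
Then h(t) = 2·L_0(t) + 2·L_1(t) - 8·L_2(t).
Expanding and collecting terms gives h(t) = -5t^2 - 5t + 2.
Check: h(-1) = 2. ✓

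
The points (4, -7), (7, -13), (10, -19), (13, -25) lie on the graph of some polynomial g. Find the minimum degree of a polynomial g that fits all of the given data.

Forward differences of the values at t = 4, 7, 10, 13:
  g  : -7  -13  -19  -25
  Δ  : -6  -6  -6
  Δ^2: 0  0
  Δ^3: 0
The first differences are constant (-6) and nonzero, while all higher differences vanish, so the minimal degree is 1.

1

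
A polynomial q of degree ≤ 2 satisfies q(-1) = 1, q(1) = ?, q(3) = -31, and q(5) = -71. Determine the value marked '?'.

On equispaced nodes a degree-2 polynomial has vanishing third forward difference, so
  - q(-1) + 3·q(1) - 3·q(3) + q(5) = 0.
Substituting the known values and solving for q(1):
  3·q(1) = -21
  q(1) = -7.

-7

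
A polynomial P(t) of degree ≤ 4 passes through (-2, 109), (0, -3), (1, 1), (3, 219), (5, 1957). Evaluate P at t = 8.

Using the Lagrange interpolation formula with nodes -2, 0, 1, 3, 5:
  L_0(t) = t(t - 1)(t - 3)(t - 5) / 210
  L_1(t) = (t + 2)(t - 1)(t - 3)(t - 5) / -30
  L_2(t) = (t + 2)t(t - 3)(t - 5) / 24
  L_3(t) = (t + 2)t(t - 1)(t - 5) / -60
  L_4(t) = (t + 2)t(t - 1)(t - 3) / 280
Then P(t) = 109·L_0(t) - 3·L_1(t) + 1·L_2(t) + 219·L_3(t) + 1957·L_4(t).
Expanding and collecting terms gives P(t) = 4t^4 - 5t^3 + 3t^2 + 2t - 3.
Evaluating at t = 8: P(8) = 14029.

14029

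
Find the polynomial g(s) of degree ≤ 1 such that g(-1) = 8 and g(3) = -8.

Using the Lagrange interpolation formula with nodes -1, 3:
  L_0(s) = (s - 3) / -4
  L_1(s) = (s + 1) / 4
Then g(s) = 8·L_0(s) - 8·L_1(s).
Expanding and collecting terms gives g(s) = -4s + 4.
Check: g(3) = -8. ✓

g(s) = -4s + 4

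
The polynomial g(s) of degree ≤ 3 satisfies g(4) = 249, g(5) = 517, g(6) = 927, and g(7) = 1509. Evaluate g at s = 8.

Using the Lagrange interpolation formula with nodes 4, 5, 6, 7:
  L_0(s) = (s - 5)(s - 6)(s - 7) / -6
  L_1(s) = (s - 4)(s - 6)(s - 7) / 2
  L_2(s) = (s - 4)(s - 5)(s - 7) / -2
  L_3(s) = (s - 4)(s - 5)(s - 6) / 6
Then g(s) = 249·L_0(s) + 517·L_1(s) + 927·L_2(s) + 1509·L_3(s).
Expanding and collecting terms gives g(s) = 5s^3 - 4s^2 - s - 3.
Evaluating at s = 8: g(8) = 2293.

2293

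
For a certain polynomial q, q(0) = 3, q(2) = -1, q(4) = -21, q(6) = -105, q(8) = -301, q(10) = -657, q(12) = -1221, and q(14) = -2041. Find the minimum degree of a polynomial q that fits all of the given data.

Forward differences of the values at n = 0, 2, 4, 6, 8, 10, 12, 14:
  q  : 3  -1  -21  -105  -301  -657  -1221  -2041
  Δ  : -4  -20  -84  -196  -356  -564  -820
  Δ^2: -16  -64  -112  -160  -208  -256
  Δ^3: -48  -48  -48  -48  -48
  Δ^4: 0  0  0  0
  Δ^5: 0  0  0
  Δ^6: 0  0
  Δ^7: 0
The third differences are constant (-48) and nonzero, while all higher differences vanish, so the minimal degree is 3.

3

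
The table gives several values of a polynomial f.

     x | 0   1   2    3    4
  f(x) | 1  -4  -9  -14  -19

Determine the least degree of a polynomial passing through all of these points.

Forward differences of the values at x = 0, 1, 2, 3, 4:
  f  : 1  -4  -9  -14  -19
  Δ  : -5  -5  -5  -5
  Δ^2: 0  0  0
  Δ^3: 0  0
  Δ^4: 0
The first differences are constant (-5) and nonzero, while all higher differences vanish, so the minimal degree is 1.

1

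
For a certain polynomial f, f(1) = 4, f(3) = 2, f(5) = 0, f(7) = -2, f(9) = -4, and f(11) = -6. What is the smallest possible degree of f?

1

Forward differences of the values at x = 1, 3, 5, 7, 9, 11:
  f  : 4  2  0  -2  -4  -6
  Δ  : -2  -2  -2  -2  -2
  Δ^2: 0  0  0  0
  Δ^3: 0  0  0
  Δ^4: 0  0
  Δ^5: 0
The first differences are constant (-2) and nonzero, while all higher differences vanish, so the minimal degree is 1.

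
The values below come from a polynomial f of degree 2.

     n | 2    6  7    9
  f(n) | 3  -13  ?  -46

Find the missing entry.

The 3 known points determine the degree-2 polynomial uniquely.
Write f(n) = an^2 + bn + c. Substituting each data point gives a linear system:
  4a + 2b + c = 3
  36a + 6b + c = -13
  81a + 9b + c = -46
Solving the system yields a = -1, b = 4, c = -1.
So f(n) = -n^2 + 4n - 1.
Then f(7) = -22.

-22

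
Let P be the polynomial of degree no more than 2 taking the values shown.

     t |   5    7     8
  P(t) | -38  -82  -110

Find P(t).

Write P(t) = at^2 + bt + c. Substituting each data point gives a linear system:
  25a + 5b + c = -38
  49a + 7b + c = -82
  64a + 8b + c = -110
Solving the system yields a = -2, b = 2, c = 2.
So P(t) = -2t² + 2t + 2.
Check: P(7) = -82. ✓

P(t) = -2t^2 + 2t + 2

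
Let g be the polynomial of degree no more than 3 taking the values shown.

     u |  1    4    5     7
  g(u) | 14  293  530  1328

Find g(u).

Write g(u) = au^3 + bu^2 + cu + d. Substituting each data point gives a linear system:
  a + b + c + d = 14
  64a + 16b + 4c + d = 293
  125a + 25b + 5c + d = 530
  343a + 49b + 7c + d = 1328
Solving the system yields a = 3, b = 6, c = 0, d = 5.
So g(u) = 3u^3 + 6u^2 + 5.
Check: g(4) = 293. ✓

g(u) = 3u^3 + 6u^2 + 5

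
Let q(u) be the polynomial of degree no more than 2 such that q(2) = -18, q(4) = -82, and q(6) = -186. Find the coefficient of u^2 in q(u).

Write q(u) = au^2 + bu + c. Substituting each data point gives a linear system:
  4a + 2b + c = -18
  16a + 4b + c = -82
  36a + 6b + c = -186
Solving the system yields a = -5, b = -2, c = 6.
So q(u) = -5u^2 - 2u + 6.
The leading coefficient is -5.

-5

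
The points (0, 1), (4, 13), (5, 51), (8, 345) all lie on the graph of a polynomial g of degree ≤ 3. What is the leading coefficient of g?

1

Write g(u) = au^3 + bu^2 + cu + d. Substituting each data point gives a linear system:
  d = 1
  64a + 16b + 4c + d = 13
  125a + 25b + 5c + d = 51
  512a + 64b + 8c + d = 345
Solving the system yields a = 1, b = -2, c = -5, d = 1.
So g(u) = u^3 - 2u^2 - 5u + 1.
The leading coefficient is 1.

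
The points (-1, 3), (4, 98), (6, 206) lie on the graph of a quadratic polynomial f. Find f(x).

Write f(x) = ax^2 + bx + c. Substituting each data point gives a linear system:
  a - b + c = 3
  16a + 4b + c = 98
  36a + 6b + c = 206
Solving the system yields a = 5, b = 4, c = 2.
So f(x) = 5x² + 4x + 2.
Check: f(-1) = 3. ✓

f(x) = 5x^2 + 4x + 2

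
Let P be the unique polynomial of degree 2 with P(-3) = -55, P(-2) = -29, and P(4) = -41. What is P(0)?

-1

Using the Lagrange interpolation formula with nodes -3, -2, 4:
  L_0(x) = (x + 2)(x - 4) / 7
  L_1(x) = (x + 3)(x - 4) / -6
  L_2(x) = (x + 3)(x + 2) / 42
Then P(x) = -55·L_0(x) - 29·L_1(x) - 41·L_2(x).
Expanding and collecting terms gives P(x) = -4x^2 + 6x - 1.
Evaluating at x = 0: P(0) = -1.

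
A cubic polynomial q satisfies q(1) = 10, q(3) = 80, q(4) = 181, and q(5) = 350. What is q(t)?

Using the Lagrange interpolation formula with nodes 1, 3, 4, 5:
  L_0(t) = (t - 3)(t - 4)(t - 5) / -24
  L_1(t) = (t - 1)(t - 4)(t - 5) / 4
  L_2(t) = (t - 1)(t - 3)(t - 5) / -3
  L_3(t) = (t - 1)(t - 3)(t - 4) / 8
Then q(t) = 10·L_0(t) + 80·L_1(t) + 181·L_2(t) + 350·L_3(t).
Expanding and collecting terms gives q(t) = 3t³ - 2t² + 4t + 5.
Check: q(3) = 80. ✓

q(t) = 3t^3 - 2t^2 + 4t + 5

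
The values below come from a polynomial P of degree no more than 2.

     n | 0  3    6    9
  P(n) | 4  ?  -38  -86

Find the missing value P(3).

-8

On equispaced nodes a degree-2 polynomial has vanishing third forward difference, so
  - P(0) + 3·P(3) - 3·P(6) + P(9) = 0.
Substituting the known values and solving for P(3):
  3·P(3) = -24
  P(3) = -8.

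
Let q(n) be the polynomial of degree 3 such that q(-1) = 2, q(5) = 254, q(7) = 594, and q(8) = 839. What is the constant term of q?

-1

Write q(n) = an^3 + bn^2 + cn + d. Substituting each data point gives a linear system:
  -a + b - c + d = 2
  125a + 25b + 5c + d = 254
  343a + 49b + 7c + d = 594
  512a + 64b + 8c + d = 839
Solving the system yields a = 1, b = 5, c = 1, d = -1.
So q(n) = n^3 + 5n^2 + n - 1.
The constant term is -1.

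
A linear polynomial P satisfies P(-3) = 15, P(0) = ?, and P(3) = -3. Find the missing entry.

On equispaced nodes a degree-1 polynomial has vanishing second forward difference, so
  P(-3) - 2·P(0) + P(3) = 0.
Substituting the known values and solving for P(0):
  -2·P(0) = -12
  P(0) = 6.

6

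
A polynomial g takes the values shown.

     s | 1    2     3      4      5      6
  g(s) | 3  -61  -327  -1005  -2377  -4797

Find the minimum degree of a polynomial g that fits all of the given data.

4

Forward differences of the values at s = 1, 2, 3, 4, 5, 6:
  g  : 3  -61  -327  -1005  -2377  -4797
  Δ  : -64  -266  -678  -1372  -2420
  Δ^2: -202  -412  -694  -1048
  Δ^3: -210  -282  -354
  Δ^4: -72  -72
  Δ^5: 0
The fourth differences are constant (-72) and nonzero, while all higher differences vanish, so the minimal degree is 4.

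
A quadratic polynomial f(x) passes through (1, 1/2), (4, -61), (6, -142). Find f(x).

Using the Lagrange interpolation formula with nodes 1, 4, 6:
  L_0(x) = (x - 4)(x - 6) / 15
  L_1(x) = (x - 1)(x - 6) / -6
  L_2(x) = (x - 1)(x - 4) / 10
Then f(x) = 1/2·L_0(x) - 61·L_1(x) - 142·L_2(x).
Expanding and collecting terms gives f(x) = -4x² - (1/2)x + 5.
Check: f(4) = -61. ✓

f(x) = -4x^2 - (1/2)x + 5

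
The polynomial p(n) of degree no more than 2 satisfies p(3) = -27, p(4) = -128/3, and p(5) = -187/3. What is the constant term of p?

-4

Write p(n) = an^2 + bn + c. Substituting each data point gives a linear system:
  9a + 3b + c = -27
  16a + 4b + c = -128/3
  25a + 5b + c = -187/3
Solving the system yields a = -2, b = -5/3, c = -4.
So p(n) = -2n² - (5/3)n - 4.
The constant term is -4.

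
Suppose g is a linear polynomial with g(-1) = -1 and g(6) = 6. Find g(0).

0

Write g(n) = an + b. Substituting each data point gives a linear system:
  -a + b = -1
  6a + b = 6
Solving the system yields a = 1, b = 0.
So g(n) = n.
Then g(0) = 0.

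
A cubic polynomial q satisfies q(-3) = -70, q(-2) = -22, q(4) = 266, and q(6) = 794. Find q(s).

Using the Lagrange interpolation formula with nodes -3, -2, 4, 6:
  L_0(s) = (s + 2)(s - 4)(s - 6) / -63
  L_1(s) = (s + 3)(s - 4)(s - 6) / 48
  L_2(s) = (s + 3)(s + 2)(s - 6) / -84
  L_3(s) = (s + 3)(s + 2)(s - 4) / 144
Then q(s) = -70·L_0(s) - 22·L_1(s) + 266·L_2(s) + 794·L_3(s).
Expanding and collecting terms gives q(s) = 3s^3 + 3s^2 + 6s + 2.
Check: q(4) = 266. ✓

q(s) = 3s^3 + 3s^2 + 6s + 2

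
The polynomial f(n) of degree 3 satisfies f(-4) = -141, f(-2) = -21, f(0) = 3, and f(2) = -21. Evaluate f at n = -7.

Write f(n) = an^3 + bn^2 + cn + d. Substituting each data point gives a linear system:
  -64a + 16b - 4c + d = -141
  -8a + 4b - 2c + d = -21
  d = 3
  8a + 4b + 2c + d = -21
Solving the system yields a = 1, b = -6, c = -4, d = 3.
So f(n) = n^3 - 6n^2 - 4n + 3.
Then f(-7) = -606.

-606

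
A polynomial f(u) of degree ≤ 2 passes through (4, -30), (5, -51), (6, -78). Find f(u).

f(u) = -3u^2 + 6u - 6

Write f(u) = au^2 + bu + c. Substituting each data point gives a linear system:
  16a + 4b + c = -30
  25a + 5b + c = -51
  36a + 6b + c = -78
Solving the system yields a = -3, b = 6, c = -6.
So f(u) = -3u^2 + 6u - 6.
Check: f(6) = -78. ✓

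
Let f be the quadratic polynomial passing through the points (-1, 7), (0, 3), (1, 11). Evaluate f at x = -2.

23

Using the Lagrange interpolation formula with nodes -1, 0, 1:
  L_0(x) = x(x - 1) / 2
  L_1(x) = (x + 1)(x - 1) / -1
  L_2(x) = (x + 1)x / 2
Then f(x) = 7·L_0(x) + 3·L_1(x) + 11·L_2(x).
Expanding and collecting terms gives f(x) = 6x^2 + 2x + 3.
Evaluating at x = -2: f(-2) = 23.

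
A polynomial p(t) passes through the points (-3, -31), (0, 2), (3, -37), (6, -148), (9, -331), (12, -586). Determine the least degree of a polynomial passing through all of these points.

Forward differences of the values at t = -3, 0, 3, 6, 9, 12:
  p  : -31  2  -37  -148  -331  -586
  Δ  : 33  -39  -111  -183  -255
  Δ^2: -72  -72  -72  -72
  Δ^3: 0  0  0
  Δ^4: 0  0
  Δ^5: 0
The second differences are constant (-72) and nonzero, while all higher differences vanish, so the minimal degree is 2.

2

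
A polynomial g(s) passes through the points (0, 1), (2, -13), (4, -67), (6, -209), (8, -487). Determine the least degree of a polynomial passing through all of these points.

Forward differences of the values at s = 0, 2, 4, 6, 8:
  g  : 1  -13  -67  -209  -487
  Δ  : -14  -54  -142  -278
  Δ^2: -40  -88  -136
  Δ^3: -48  -48
  Δ^4: 0
The third differences are constant (-48) and nonzero, while all higher differences vanish, so the minimal degree is 3.

3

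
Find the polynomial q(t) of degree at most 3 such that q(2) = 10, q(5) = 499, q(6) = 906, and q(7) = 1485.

q(t) = 5t^3 - 4t^2 - 4t - 6

Write q(t) = at^3 + bt^2 + ct + d. Substituting each data point gives a linear system:
  8a + 4b + 2c + d = 10
  125a + 25b + 5c + d = 499
  216a + 36b + 6c + d = 906
  343a + 49b + 7c + d = 1485
Solving the system yields a = 5, b = -4, c = -4, d = -6.
So q(t) = 5t³ - 4t² - 4t - 6.
Check: q(6) = 906. ✓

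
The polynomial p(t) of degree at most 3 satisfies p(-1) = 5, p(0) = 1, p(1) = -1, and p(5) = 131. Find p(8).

Using the Lagrange interpolation formula with nodes -1, 0, 1, 5:
  L_0(t) = t(t - 1)(t - 5) / -12
  L_1(t) = (t + 1)(t - 1)(t - 5) / 5
  L_2(t) = (t + 1)t(t - 5) / -8
  L_3(t) = (t + 1)t(t - 1) / 120
Then p(t) = 5·L_0(t) + 1·L_1(t) - 1·L_2(t) + 131·L_3(t).
Expanding and collecting terms gives p(t) = t^3 + t^2 - 4t + 1.
Evaluating at t = 8: p(8) = 545.

545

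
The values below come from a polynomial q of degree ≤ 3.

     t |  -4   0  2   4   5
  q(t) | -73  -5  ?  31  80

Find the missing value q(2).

-7

The 4 known points determine the degree-3 polynomial uniquely.
Write q(t) = at^3 + bt^2 + ct + d. Substituting each data point gives a linear system:
  -64a + 16b - 4c + d = -73
  d = -5
  64a + 16b + 4c + d = 31
  125a + 25b + 5c + d = 80
Solving the system yields a = 1, b = -1, c = -3, d = -5.
So q(t) = t^3 - t^2 - 3t - 5.
Then q(2) = -7.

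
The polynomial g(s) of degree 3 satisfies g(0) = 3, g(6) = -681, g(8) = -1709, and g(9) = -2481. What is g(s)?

g(s) = -4s^3 + 6s^2 - 6s + 3

Using the Lagrange interpolation formula with nodes 0, 6, 8, 9:
  L_0(s) = (s - 6)(s - 8)(s - 9) / -432
  L_1(s) = s(s - 8)(s - 9) / 36
  L_2(s) = s(s - 6)(s - 9) / -16
  L_3(s) = s(s - 6)(s - 8) / 27
Then g(s) = 3·L_0(s) - 681·L_1(s) - 1709·L_2(s) - 2481·L_3(s).
Expanding and collecting terms gives g(s) = -4s³ + 6s² - 6s + 3.
Check: g(0) = 3. ✓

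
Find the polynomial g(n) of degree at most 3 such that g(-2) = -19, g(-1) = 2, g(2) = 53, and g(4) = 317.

Write g(n) = an^3 + bn^2 + cn + d. Substituting each data point gives a linear system:
  -8a + 4b - 2c + d = -19
  -a + b - c + d = 2
  8a + 4b + 2c + d = 53
  64a + 16b + 4c + d = 317
Solving the system yields a = 4, b = 3, c = 2, d = 5.
So g(n) = 4n^3 + 3n^2 + 2n + 5.
Check: g(4) = 317. ✓

g(n) = 4n^3 + 3n^2 + 2n + 5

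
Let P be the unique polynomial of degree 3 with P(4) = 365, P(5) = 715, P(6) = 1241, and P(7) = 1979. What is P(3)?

155

Using the Lagrange interpolation formula with nodes 4, 5, 6, 7:
  L_0(s) = (s - 5)(s - 6)(s - 7) / -6
  L_1(s) = (s - 4)(s - 6)(s - 7) / 2
  L_2(s) = (s - 4)(s - 5)(s - 7) / -2
  L_3(s) = (s - 4)(s - 5)(s - 6) / 6
Then P(s) = 365·L_0(s) + 715·L_1(s) + 1241·L_2(s) + 1979·L_3(s).
Expanding and collecting terms gives P(s) = 6s³ - 2s² + 2s + 5.
Evaluating at s = 3: P(3) = 155.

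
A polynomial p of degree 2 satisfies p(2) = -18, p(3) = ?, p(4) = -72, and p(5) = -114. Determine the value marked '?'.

On equispaced nodes a degree-2 polynomial has vanishing third forward difference, so
  - p(2) + 3·p(3) - 3·p(4) + p(5) = 0.
Substituting the known values and solving for p(3):
  3·p(3) = -120
  p(3) = -40.

-40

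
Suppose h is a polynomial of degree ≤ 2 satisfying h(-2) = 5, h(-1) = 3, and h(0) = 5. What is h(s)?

Write h(s) = as^2 + bs + c. Substituting each data point gives a linear system:
  4a - 2b + c = 5
  a - b + c = 3
  c = 5
Solving the system yields a = 2, b = 4, c = 5.
So h(s) = 2s^2 + 4s + 5.
Check: h(-1) = 3. ✓

h(s) = 2s^2 + 4s + 5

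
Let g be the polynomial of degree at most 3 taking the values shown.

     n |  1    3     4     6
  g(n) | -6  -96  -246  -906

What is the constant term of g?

-6

Write g(n) = an^3 + bn^2 + cn + d. Substituting each data point gives a linear system:
  a + b + c + d = -6
  27a + 9b + 3c + d = -96
  64a + 16b + 4c + d = -246
  216a + 36b + 6c + d = -906
Solving the system yields a = -5, b = 5, c = 0, d = -6.
So g(n) = -5n^3 + 5n^2 - 6.
The constant term is -6.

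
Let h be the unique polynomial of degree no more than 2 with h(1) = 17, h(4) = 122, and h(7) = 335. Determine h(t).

Write h(t) = at^2 + bt + c. Substituting each data point gives a linear system:
  a + b + c = 17
  16a + 4b + c = 122
  49a + 7b + c = 335
Solving the system yields a = 6, b = 5, c = 6.
So h(t) = 6t^2 + 5t + 6.
Check: h(7) = 335. ✓

h(t) = 6t^2 + 5t + 6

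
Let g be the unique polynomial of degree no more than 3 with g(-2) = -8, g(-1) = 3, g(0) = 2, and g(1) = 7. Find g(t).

g(t) = 3t^3 + 3t^2 - t + 2

Using the Lagrange interpolation formula with nodes -2, -1, 0, 1:
  L_0(t) = (t + 1)t(t - 1) / -6
  L_1(t) = (t + 2)t(t - 1) / 2
  L_2(t) = (t + 2)(t + 1)(t - 1) / -2
  L_3(t) = (t + 2)(t + 1)t / 6
Then g(t) = -8·L_0(t) + 3·L_1(t) + 2·L_2(t) + 7·L_3(t).
Expanding and collecting terms gives g(t) = 3t^3 + 3t^2 - t + 2.
Check: g(-2) = -8. ✓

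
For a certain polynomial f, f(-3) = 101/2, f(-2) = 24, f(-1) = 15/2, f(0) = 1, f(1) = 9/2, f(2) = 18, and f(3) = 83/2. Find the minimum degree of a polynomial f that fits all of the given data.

Forward differences of the values at t = -3, -2, -1, 0, 1, 2, 3:
  f  : 101/2  24  15/2  1  9/2  18  83/2
  Δ  : -53/2  -33/2  -13/2  7/2  27/2  47/2
  Δ^2: 10  10  10  10  10
  Δ^3: 0  0  0  0
  Δ^4: 0  0  0
  Δ^5: 0  0
  Δ^6: 0
The second differences are constant (10) and nonzero, while all higher differences vanish, so the minimal degree is 2.

2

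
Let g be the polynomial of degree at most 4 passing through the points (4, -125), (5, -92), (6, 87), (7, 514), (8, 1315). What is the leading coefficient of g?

Write g(n) = an^4 + bn^3 + cn^2 + dn + e. Substituting each data point gives a linear system:
  256a + 64b + 16c + 4d + e = -125
  625a + 125b + 25c + 5d + e = -92
  1296a + 216b + 36c + 6d + e = 87
  2401a + 343b + 49c + 7d + e = 514
  4096a + 512b + 64c + 8d + e = 1315
Solving the system yields a = 1, b = -5, c = -3, d = -4, e = 3.
So g(n) = n⁴ - 5n³ - 3n² - 4n + 3.
The leading coefficient is 1.

1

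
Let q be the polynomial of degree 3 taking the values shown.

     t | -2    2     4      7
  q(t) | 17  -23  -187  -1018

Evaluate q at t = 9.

Using the Lagrange interpolation formula with nodes -2, 2, 4, 7:
  L_0(t) = (t - 2)(t - 4)(t - 7) / -216
  L_1(t) = (t + 2)(t - 4)(t - 7) / 40
  L_2(t) = (t + 2)(t - 2)(t - 7) / -36
  L_3(t) = (t + 2)(t - 2)(t - 4) / 135
Then q(t) = 17·L_0(t) - 23·L_1(t) - 187·L_2(t) - 1018·L_3(t).
Expanding and collecting terms gives q(t) = -3t³ + 2t - 3.
Evaluating at t = 9: q(9) = -2172.

-2172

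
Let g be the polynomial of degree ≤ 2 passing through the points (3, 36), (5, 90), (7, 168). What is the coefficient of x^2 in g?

3

Write g(x) = ax^2 + bx + c. Substituting each data point gives a linear system:
  9a + 3b + c = 36
  25a + 5b + c = 90
  49a + 7b + c = 168
Solving the system yields a = 3, b = 3, c = 0.
So g(x) = 3x^2 + 3x.
The leading coefficient is 3.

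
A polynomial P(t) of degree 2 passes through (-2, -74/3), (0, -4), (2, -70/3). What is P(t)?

P(t) = -5t^2 + (1/3)t - 4

Using the Lagrange interpolation formula with nodes -2, 0, 2:
  L_0(t) = t(t - 2) / 8
  L_1(t) = (t + 2)(t - 2) / -4
  L_2(t) = (t + 2)t / 8
Then P(t) = -74/3·L_0(t) - 4·L_1(t) - 70/3·L_2(t).
Expanding and collecting terms gives P(t) = -5t^2 + (1/3)t - 4.
Check: P(2) = -70/3. ✓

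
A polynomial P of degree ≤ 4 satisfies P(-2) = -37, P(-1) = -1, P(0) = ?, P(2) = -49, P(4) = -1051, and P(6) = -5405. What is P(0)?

The 5 known points determine the degree-4 polynomial uniquely.
Write P(t) = at^4 + bt^3 + ct^2 + dt + e. Substituting each data point gives a linear system:
  16a - 8b + 4c - 2d + e = -37
  a - b + c - d + e = -1
  16a + 8b + 4c + 2d + e = -49
  256a + 64b + 16c + 4d + e = -1051
  1296a + 216b + 36c + 6d + e = -5405
Solving the system yields a = -4, b = -2, c = 5, d = 5, e = 1.
So P(t) = -4t^4 - 2t^3 + 5t^2 + 5t + 1.
Then P(0) = 1.

1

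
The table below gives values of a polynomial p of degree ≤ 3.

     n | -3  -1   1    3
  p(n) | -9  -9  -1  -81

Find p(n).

p(n) = -2n^3 - 5n^2 + 6n

Write p(n) = an^3 + bn^2 + cn + d. Substituting each data point gives a linear system:
  -27a + 9b - 3c + d = -9
  -a + b - c + d = -9
  a + b + c + d = -1
  27a + 9b + 3c + d = -81
Solving the system yields a = -2, b = -5, c = 6, d = 0.
So p(n) = -2n³ - 5n² + 6n.
Check: p(-1) = -9. ✓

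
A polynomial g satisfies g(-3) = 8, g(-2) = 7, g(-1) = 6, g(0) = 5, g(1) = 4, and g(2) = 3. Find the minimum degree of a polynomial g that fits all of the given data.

Forward differences of the values at u = -3, -2, -1, 0, 1, 2:
  g  : 8  7  6  5  4  3
  Δ  : -1  -1  -1  -1  -1
  Δ^2: 0  0  0  0
  Δ^3: 0  0  0
  Δ^4: 0  0
  Δ^5: 0
The first differences are constant (-1) and nonzero, while all higher differences vanish, so the minimal degree is 1.

1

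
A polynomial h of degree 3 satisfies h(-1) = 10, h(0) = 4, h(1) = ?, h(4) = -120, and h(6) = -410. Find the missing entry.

0

The 4 known points determine the degree-3 polynomial uniquely.
Write h(s) = as^3 + bs^2 + cs + d. Substituting each data point gives a linear system:
  -a + b - c + d = 10
  d = 4
  64a + 16b + 4c + d = -120
  216a + 36b + 6c + d = -410
Solving the system yields a = -2, b = 1, c = -3, d = 4.
So h(s) = -2s³ + s² - 3s + 4.
Then h(1) = 0.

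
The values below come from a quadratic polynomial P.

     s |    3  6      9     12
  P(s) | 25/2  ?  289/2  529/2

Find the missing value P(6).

121/2

The 3 known points determine the degree-2 polynomial uniquely.
Write P(s) = as^2 + bs + c. Substituting each data point gives a linear system:
  9a + 3b + c = 25/2
  81a + 9b + c = 289/2
  144a + 12b + c = 529/2
Solving the system yields a = 2, b = -2, c = 1/2.
So P(s) = 2s^2 - 2s + 1/2.
Then P(6) = 121/2.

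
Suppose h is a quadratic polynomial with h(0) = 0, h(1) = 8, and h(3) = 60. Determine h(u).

Using the Lagrange interpolation formula with nodes 0, 1, 3:
  L_0(u) = (u - 1)(u - 3) / 3
  L_1(u) = u(u - 3) / -2
  L_2(u) = u(u - 1) / 6
Then h(u) = 0·L_0(u) + 8·L_1(u) + 60·L_2(u).
Expanding and collecting terms gives h(u) = 6u² + 2u.
Check: h(1) = 8. ✓

h(u) = 6u^2 + 2u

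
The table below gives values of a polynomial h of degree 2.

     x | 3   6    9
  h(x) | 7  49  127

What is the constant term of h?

1

Write h(x) = ax^2 + bx + c. Substituting each data point gives a linear system:
  9a + 3b + c = 7
  36a + 6b + c = 49
  81a + 9b + c = 127
Solving the system yields a = 2, b = -4, c = 1.
So h(x) = 2x^2 - 4x + 1.
The constant term is 1.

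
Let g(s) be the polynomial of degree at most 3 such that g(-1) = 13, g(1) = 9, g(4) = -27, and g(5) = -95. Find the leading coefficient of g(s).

-2

Write g(s) = as^3 + bs^2 + cs + d. Substituting each data point gives a linear system:
  -a + b - c + d = 13
  a + b + c + d = 9
  64a + 16b + 4c + d = -27
  125a + 25b + 5c + d = -95
Solving the system yields a = -2, b = 6, c = 0, d = 5.
So g(s) = -2s^3 + 6s^2 + 5.
The leading coefficient is -2.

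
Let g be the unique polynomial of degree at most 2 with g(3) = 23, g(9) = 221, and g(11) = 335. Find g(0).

5

Write g(x) = ax^2 + bx + c. Substituting each data point gives a linear system:
  9a + 3b + c = 23
  81a + 9b + c = 221
  121a + 11b + c = 335
Solving the system yields a = 3, b = -3, c = 5.
So g(x) = 3x^2 - 3x + 5.
Then g(0) = 5.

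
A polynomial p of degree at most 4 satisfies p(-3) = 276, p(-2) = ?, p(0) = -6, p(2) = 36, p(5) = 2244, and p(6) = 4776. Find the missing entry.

32

The 5 known points determine the degree-4 polynomial uniquely.
Write p(x) = ax^4 + bx^3 + cx^2 + dx + e. Substituting each data point gives a linear system:
  81a - 27b + 9c - 3d + e = 276
  e = -6
  16a + 8b + 4c + 2d + e = 36
  625a + 125b + 25c + 5d + e = 2244
  1296a + 216b + 36c + 6d + e = 4776
Solving the system yields a = 4, b = -1, c = -6, d = 5, e = -6.
So p(x) = 4x⁴ - x³ - 6x² + 5x - 6.
Then p(-2) = 32.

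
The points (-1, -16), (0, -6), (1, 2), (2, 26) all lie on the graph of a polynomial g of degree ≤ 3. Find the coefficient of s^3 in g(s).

3

Write g(s) = as^3 + bs^2 + cs + d. Substituting each data point gives a linear system:
  -a + b - c + d = -16
  d = -6
  a + b + c + d = 2
  8a + 4b + 2c + d = 26
Solving the system yields a = 3, b = -1, c = 6, d = -6.
So g(s) = 3s³ - s² + 6s - 6.
The leading coefficient is 3.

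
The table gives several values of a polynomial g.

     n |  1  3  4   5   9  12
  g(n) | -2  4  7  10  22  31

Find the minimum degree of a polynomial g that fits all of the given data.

Divided differences on the nodes 1, 3, 4, 5, 9, 12:
  order 0: -2  4  7  10  22  31
  order 1: 3  3  3  3  3
  order 2: 0  0  0  0
  order 3: 0  0  0
  order 4: 0  0
  order 5: 0
The order-1 divided differences are all 3 (nonzero) and every higher order vanishes, so the data lies on a polynomial of degree exactly 1.

1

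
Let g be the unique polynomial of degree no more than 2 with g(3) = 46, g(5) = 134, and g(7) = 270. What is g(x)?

Using the Lagrange interpolation formula with nodes 3, 5, 7:
  L_0(x) = (x - 5)(x - 7) / 8
  L_1(x) = (x - 3)(x - 7) / -4
  L_2(x) = (x - 3)(x - 5) / 8
Then g(x) = 46·L_0(x) + 134·L_1(x) + 270·L_2(x).
Expanding and collecting terms gives g(x) = 6x² - 4x + 4.
Check: g(3) = 46. ✓

g(x) = 6x^2 - 4x + 4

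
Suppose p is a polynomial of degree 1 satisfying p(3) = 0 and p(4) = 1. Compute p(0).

Using the Lagrange interpolation formula with nodes 3, 4:
  L_0(n) = (n - 4) / -1
  L_1(n) = (n - 3) / 1
Then p(n) = 0·L_0(n) + 1·L_1(n).
Expanding and collecting terms gives p(n) = n - 3.
Evaluating at n = 0: p(0) = -3.

-3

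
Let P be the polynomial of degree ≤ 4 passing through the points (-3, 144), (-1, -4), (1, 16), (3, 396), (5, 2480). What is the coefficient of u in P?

6

Write P(u) = au^4 + bu^3 + cu^2 + du + e. Substituting each data point gives a linear system:
  81a - 27b + 9c - 3d + e = 144
  a - b + c - d + e = -4
  a + b + c + d + e = 16
  81a + 27b + 9c + 3d + e = 396
  625a + 125b + 25c + 5d + e = 2480
Solving the system yields a = 3, b = 4, c = 3, d = 6, e = 0.
So P(u) = 3u⁴ + 4u³ + 3u² + 6u.
The coefficient of u is 6.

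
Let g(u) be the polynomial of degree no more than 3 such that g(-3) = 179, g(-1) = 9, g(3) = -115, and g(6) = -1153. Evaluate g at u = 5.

-645

Using the Lagrange interpolation formula with nodes -3, -1, 3, 6:
  L_0(u) = (u + 1)(u - 3)(u - 6) / -108
  L_1(u) = (u + 3)(u - 3)(u - 6) / 56
  L_2(u) = (u + 3)(u + 1)(u - 6) / -72
  L_3(u) = (u + 3)(u + 1)(u - 3) / 189
Then g(u) = 179·L_0(u) + 9·L_1(u) - 115·L_2(u) - 1153·L_3(u).
Expanding and collecting terms gives g(u) = -6u^3 + 3u^2 + 5u + 5.
Evaluating at u = 5: g(5) = -645.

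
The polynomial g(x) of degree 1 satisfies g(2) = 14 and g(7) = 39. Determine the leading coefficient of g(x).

Write g(x) = ax + b. Substituting each data point gives a linear system:
  2a + b = 14
  7a + b = 39
Solving the system yields a = 5, b = 4.
So g(x) = 5x + 4.
The leading coefficient is 5.

5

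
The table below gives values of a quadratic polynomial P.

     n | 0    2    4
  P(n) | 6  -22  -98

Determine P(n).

P(n) = -6n^2 - 2n + 6

Using the Lagrange interpolation formula with nodes 0, 2, 4:
  L_0(n) = (n - 2)(n - 4) / 8
  L_1(n) = n(n - 4) / -4
  L_2(n) = n(n - 2) / 8
Then P(n) = 6·L_0(n) - 22·L_1(n) - 98·L_2(n).
Expanding and collecting terms gives P(n) = -6n^2 - 2n + 6.
Check: P(0) = 6. ✓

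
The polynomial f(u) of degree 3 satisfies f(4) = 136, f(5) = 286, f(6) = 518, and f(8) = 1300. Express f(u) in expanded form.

f(u) = 3u^3 - 4u^2 + 3u - 4

Using the Lagrange interpolation formula with nodes 4, 5, 6, 8:
  L_0(u) = (u - 5)(u - 6)(u - 8) / -8
  L_1(u) = (u - 4)(u - 6)(u - 8) / 3
  L_2(u) = (u - 4)(u - 5)(u - 8) / -4
  L_3(u) = (u - 4)(u - 5)(u - 6) / 24
Then f(u) = 136·L_0(u) + 286·L_1(u) + 518·L_2(u) + 1300·L_3(u).
Expanding and collecting terms gives f(u) = 3u³ - 4u² + 3u - 4.
Check: f(6) = 518. ✓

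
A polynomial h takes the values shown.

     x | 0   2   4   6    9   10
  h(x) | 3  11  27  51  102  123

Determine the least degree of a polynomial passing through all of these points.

2

Divided differences on the nodes 0, 2, 4, 6, 9, 10:
  order 0: 3  11  27  51  102  123
  order 1: 4  8  12  17  21
  order 2: 1  1  1  1
  order 3: 0  0  0
  order 4: 0  0
  order 5: 0
The order-2 divided differences are all 1 (nonzero) and every higher order vanishes, so the data lies on a polynomial of degree exactly 2.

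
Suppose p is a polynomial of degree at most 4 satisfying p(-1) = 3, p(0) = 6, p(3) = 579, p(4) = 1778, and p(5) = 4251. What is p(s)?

Write p(s) = as^4 + bs^3 + cs^2 + ds + e. Substituting each data point gives a linear system:
  a - b + c - d + e = 3
  e = 6
  81a + 27b + 9c + 3d + e = 579
  256a + 64b + 16c + 4d + e = 1778
  625a + 125b + 25c + 5d + e = 4251
Solving the system yields a = 6, b = 5, c = -5, d = -1, e = 6.
So p(s) = 6s⁴ + 5s³ - 5s² - s + 6.
Check: p(-1) = 3. ✓

p(s) = 6s^4 + 5s^3 - 5s^2 - s + 6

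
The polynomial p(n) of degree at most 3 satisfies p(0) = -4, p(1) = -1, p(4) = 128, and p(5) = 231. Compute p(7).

563

Write p(n) = an^3 + bn^2 + cn + d. Substituting each data point gives a linear system:
  d = -4
  a + b + c + d = -1
  64a + 16b + 4c + d = 128
  125a + 25b + 5c + d = 231
Solving the system yields a = 1, b = 5, c = -3, d = -4.
So p(n) = n³ + 5n² - 3n - 4.
Then p(7) = 563.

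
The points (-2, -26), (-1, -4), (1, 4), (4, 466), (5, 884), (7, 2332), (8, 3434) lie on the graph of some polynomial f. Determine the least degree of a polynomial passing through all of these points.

3

Divided differences on the nodes -2, -1, 1, 4, 5, 7, 8:
  order 0: -26  -4  4  466  884  2332  3434
  order 1: 22  4  154  418  724  1102
  order 2: -6  30  66  102  126
  order 3: 6  6  6  6
  order 4: 0  0  0
  order 5: 0  0
  order 6: 0
The order-3 divided differences are all 6 (nonzero) and every higher order vanishes, so the data lies on a polynomial of degree exactly 3.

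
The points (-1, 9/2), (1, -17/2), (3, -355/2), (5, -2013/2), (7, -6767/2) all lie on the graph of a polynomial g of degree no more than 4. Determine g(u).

g(u) = -u^4 - (5/2)u^3 - 2u^2 - 4u + 1

Write g(u) = au^4 + bu^3 + cu^2 + du + e. Substituting each data point gives a linear system:
  a - b + c - d + e = 9/2
  a + b + c + d + e = -17/2
  81a + 27b + 9c + 3d + e = -355/2
  625a + 125b + 25c + 5d + e = -2013/2
  2401a + 343b + 49c + 7d + e = -6767/2
Solving the system yields a = -1, b = -5/2, c = -2, d = -4, e = 1.
So g(u) = -u⁴ - (5/2)u³ - 2u² - 4u + 1.
Check: g(7) = -6767/2. ✓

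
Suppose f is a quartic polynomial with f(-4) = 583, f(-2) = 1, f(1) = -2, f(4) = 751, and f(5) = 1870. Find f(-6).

Using the Lagrange interpolation formula with nodes -4, -2, 1, 4, 5:
  L_0(t) = (t + 2)(t - 1)(t - 4)(t - 5) / 720
  L_1(t) = (t + 4)(t - 1)(t - 4)(t - 5) / -252
  L_2(t) = (t + 4)(t + 2)(t - 4)(t - 5) / 180
  L_3(t) = (t + 4)(t + 2)(t - 1)(t - 5) / -144
  L_4(t) = (t + 4)(t + 2)(t - 1)(t - 4) / 252
Then f(t) = 583·L_0(t) + 1·L_1(t) - 2·L_2(t) + 751·L_3(t) + 1870·L_4(t).
Expanding and collecting terms gives f(t) = 3t^4 + t^3 - 6t^2 + 5t - 5.
Evaluating at t = -6: f(-6) = 3421.

3421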